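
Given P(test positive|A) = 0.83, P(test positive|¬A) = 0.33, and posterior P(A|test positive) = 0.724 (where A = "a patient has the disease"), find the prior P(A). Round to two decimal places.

Bayes' rule in odds form gives O(A|E) = O(A)·[P(E|A)/P(E|¬A)], hence O(A) = O(A|E)/LR.
Posterior odds = 0.724/(1−0.724) = 2.6232. LR = 0.83/0.33 = 2.5152.
Prior odds = 2.6232/2.5152 = 1.0429, so P(A) = 1.0429/(1+1.0429) ≈ 0.51.

P(A) = 0.51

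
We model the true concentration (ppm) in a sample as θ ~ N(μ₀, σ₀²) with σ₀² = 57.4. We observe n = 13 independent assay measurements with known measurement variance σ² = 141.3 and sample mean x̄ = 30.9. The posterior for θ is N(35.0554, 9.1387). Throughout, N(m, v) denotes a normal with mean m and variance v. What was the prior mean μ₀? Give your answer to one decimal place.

μ₀ = 57.0

With known observation variance, the Normal–Normal posterior has precision τ_n = τ₀ + n/σ² and mean μ_n = (τ₀μ₀ + (n/σ²)x̄)/τ_n.
Here τ₀ = 1/57.4 = 0.017422 and τ_data = 13/141.3 = 0.092003, so τ_n = 0.109425.
Rearranging for μ₀: μ₀ = (μ_n·τ_n − τ_data·x̄)/τ₀ = (35.0554·0.109425 − 0.092003·30.9) / 0.017422 = 0.993044/0.017422 ≈ 57.0.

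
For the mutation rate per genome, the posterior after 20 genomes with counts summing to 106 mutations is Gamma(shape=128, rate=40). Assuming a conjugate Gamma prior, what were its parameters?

Gamma(shape=22, rate=20)

Gamma–Poisson conjugacy: posterior shape = α + Σxᵢ, posterior rate = β + n.
So α = 128 − 106 = 22 and β = 40 − 20 = 20.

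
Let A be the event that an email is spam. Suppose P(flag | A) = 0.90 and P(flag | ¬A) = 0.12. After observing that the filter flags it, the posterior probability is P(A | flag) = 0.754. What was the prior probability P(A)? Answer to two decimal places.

In odds form, posterior odds = prior odds × likelihood ratio, so prior odds = posterior odds ÷ LR.
Posterior odds = 0.754/(1−0.754) = 3.0650. LR = 0.90/0.12 = 7.5000.
Prior odds = 3.0650/7.5000 = 0.4087, so P(A) = 0.4087/(1+0.4087) ≈ 0.29.

P(A) = 0.29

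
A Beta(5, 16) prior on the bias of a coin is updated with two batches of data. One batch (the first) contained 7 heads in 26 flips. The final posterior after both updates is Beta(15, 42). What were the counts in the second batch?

3 heads and 7 tails

Sequential conjugate updates are equivalent to a single update on the pooled data, so total successes = posterior α − prior α and total failures = posterior β − prior β.
Total across both batches: 15−5=10 heads, 42−16=26 tails.
Subtract the first batch: 10−7=3 heads and 26−19=7 tails.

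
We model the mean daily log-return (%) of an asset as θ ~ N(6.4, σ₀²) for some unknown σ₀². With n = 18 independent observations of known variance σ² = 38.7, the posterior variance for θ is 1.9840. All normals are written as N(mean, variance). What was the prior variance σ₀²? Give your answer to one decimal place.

σ₀² = 25.7

Posterior precision equals prior precision plus data precision: 1/σ_n² = 1/σ₀² + n/σ².
So 1/σ₀² = 1/1.9840 − 18/38.7 = 0.504032 − 0.465116 = 0.038916.
Hence σ₀² = 1/0.038916 ≈ 25.7.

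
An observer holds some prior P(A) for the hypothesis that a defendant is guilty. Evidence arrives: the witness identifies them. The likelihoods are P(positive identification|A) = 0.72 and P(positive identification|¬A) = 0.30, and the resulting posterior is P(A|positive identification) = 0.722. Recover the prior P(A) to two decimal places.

P(A) = 0.52

In odds form, posterior odds = prior odds × likelihood ratio, so prior odds = posterior odds ÷ LR.
Posterior odds = 0.722/(1−0.722) = 2.5971. LR = 0.72/0.30 = 2.4000.
Prior odds = 2.5971/2.4000 = 1.0821, so P(A) = 1.0821/(1+1.0821) ≈ 0.52.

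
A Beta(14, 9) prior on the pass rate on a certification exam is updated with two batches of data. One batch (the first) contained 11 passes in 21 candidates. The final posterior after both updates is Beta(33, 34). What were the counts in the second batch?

Because Beta–binomial updating is additive in the counts, the combined data contributed (α_post−α_prior, β_post−β_prior) successes and failures.
Total across both batches: 33−14=19 passes, 34−9=25 failures.
Subtract the first batch: 19−11=8 passes and 25−10=15 failures.

8 passes and 15 failures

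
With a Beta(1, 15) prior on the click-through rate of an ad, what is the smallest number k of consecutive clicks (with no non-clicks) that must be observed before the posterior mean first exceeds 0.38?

k = 9

After k clicks and 0 non-clicks the posterior is Beta(1+k, 15), with mean (1+k)/(1+15+k).
Set (1+k)/(16+k) > 0.38 and solve: k > (0.38·16 − 1)/(1 − 0.38) = 8.194.
The smallest integer exceeding 8.194 is 9.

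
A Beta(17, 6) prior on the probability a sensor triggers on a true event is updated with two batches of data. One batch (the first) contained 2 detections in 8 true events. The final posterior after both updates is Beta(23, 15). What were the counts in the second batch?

Because Beta–binomial updating is additive in the counts, the combined data contributed (α_post−α_prior, β_post−β_prior) successes and failures.
Total across both batches: 23−17=6 detections, 15−6=9 misses.
Subtract the first batch: 6−2=4 detections and 9−6=3 misses.

4 detections and 3 misses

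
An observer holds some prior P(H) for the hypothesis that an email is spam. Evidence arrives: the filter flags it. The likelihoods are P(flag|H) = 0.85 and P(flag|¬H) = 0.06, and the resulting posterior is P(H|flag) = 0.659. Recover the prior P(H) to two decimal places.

P(H) = 0.12

In odds form, posterior odds = prior odds × likelihood ratio, so prior odds = posterior odds ÷ LR.
Posterior odds = 0.659/(1−0.659) = 1.9326. LR = 0.85/0.06 = 14.1667.
Prior odds = 1.9326/14.1667 = 0.1364, so P(H) = 0.1364/(1+0.1364) ≈ 0.12.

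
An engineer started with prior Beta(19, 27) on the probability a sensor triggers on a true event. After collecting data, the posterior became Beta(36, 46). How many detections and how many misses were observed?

17 detections and 19 misses

Under Beta–binomial conjugacy the posterior parameters are (α+s, β+f).
Match parameters: s=36−19=17, f=46−27=19.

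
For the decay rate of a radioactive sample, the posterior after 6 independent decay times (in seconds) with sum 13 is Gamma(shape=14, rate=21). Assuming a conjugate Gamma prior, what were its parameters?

Gamma–exponential conjugacy: posterior shape = α + n, posterior rate = β + Σtᵢ.
So α = 14 − 6 = 8 and β = 21 − 13 = 8.

Gamma(shape=8, rate=8)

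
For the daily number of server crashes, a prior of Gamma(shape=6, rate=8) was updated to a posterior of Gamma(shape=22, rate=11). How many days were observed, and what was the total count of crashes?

A Gamma(α, β) prior (rate parametrization) on a Poisson rate with n observations summing to S gives posterior Gamma(α+S, β+n).
Matching: Σxᵢ = 22 − 6 = 16 and n = 11 − 8 = 3.

n = 3 days with total 16 crashes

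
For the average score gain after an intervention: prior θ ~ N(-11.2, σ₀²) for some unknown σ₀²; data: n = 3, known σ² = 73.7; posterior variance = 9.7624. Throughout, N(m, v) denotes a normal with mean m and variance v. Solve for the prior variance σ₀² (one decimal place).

For the Normal–Normal model with known σ², precisions add: τ_n = τ₀ + n/σ².
So 1/σ₀² = 1/9.7624 − 3/73.7 = 0.102434 − 0.040706 = 0.061728.
Hence σ₀² = 1/0.061728 ≈ 16.2.

σ₀² = 16.2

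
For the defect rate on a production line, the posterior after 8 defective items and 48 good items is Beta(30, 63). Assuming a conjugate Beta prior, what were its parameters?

Beta(22, 15)

A Beta(α, β) prior with s successes and f failures in binomial data gives a Beta(α+s, β+f) posterior.
So α = 30 − 8 = 22 and β = 63 − 48 = 15.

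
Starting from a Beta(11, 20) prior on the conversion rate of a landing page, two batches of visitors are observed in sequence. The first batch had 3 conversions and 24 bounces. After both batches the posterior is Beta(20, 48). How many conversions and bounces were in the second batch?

6 conversions and 4 bounces

Because Beta–binomial updating is additive in the counts, the combined data contributed (α_post−α_prior, β_post−β_prior) successes and failures.
Total across both batches: 20−11=9 conversions, 48−20=28 bounces.
Subtract the first batch: 9−3=6 conversions and 28−24=4 bounces.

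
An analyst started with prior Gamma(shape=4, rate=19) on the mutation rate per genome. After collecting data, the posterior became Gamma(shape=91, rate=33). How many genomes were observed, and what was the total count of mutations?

n = 14 genomes with total 87 mutations

A Gamma(α, β) prior (rate parametrization) on a Poisson rate with n observations summing to S gives posterior Gamma(α+S, β+n).
Matching: Σxᵢ = 91 − 4 = 87 and n = 33 − 19 = 14.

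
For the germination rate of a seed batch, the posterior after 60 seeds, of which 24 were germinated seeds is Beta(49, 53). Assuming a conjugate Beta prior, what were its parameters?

Under Beta–binomial conjugacy the posterior parameters are (a+s, b+f).
Subtract the data counts: 49−24=25, 53−36=17.

Beta(25, 17)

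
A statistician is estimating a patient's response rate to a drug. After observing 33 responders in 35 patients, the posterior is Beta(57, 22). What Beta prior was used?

Under Beta–binomial conjugacy the posterior parameters are (a+s, b+f).
Subtract the data counts: 57−33=24, 22−2=20.

Beta(24, 20)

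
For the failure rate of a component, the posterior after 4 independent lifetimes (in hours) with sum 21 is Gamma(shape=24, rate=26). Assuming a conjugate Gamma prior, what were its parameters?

Gamma(shape=20, rate=5)

Gamma–exponential conjugacy: posterior shape = α + n, posterior rate = β + Σtᵢ.
So α = 24 − 4 = 20 and β = 26 − 21 = 5.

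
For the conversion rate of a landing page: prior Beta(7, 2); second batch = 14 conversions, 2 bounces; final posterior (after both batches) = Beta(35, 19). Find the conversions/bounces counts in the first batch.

Because Beta–binomial updating is additive in the counts, the combined data contributed (α_post−α_prior, β_post−β_prior) successes and failures.
Total across both batches: 35−7=28 conversions, 19−2=17 bounces.
Subtract the second batch: 28−14=14 conversions and 17−2=15 bounces.

14 conversions and 15 bounces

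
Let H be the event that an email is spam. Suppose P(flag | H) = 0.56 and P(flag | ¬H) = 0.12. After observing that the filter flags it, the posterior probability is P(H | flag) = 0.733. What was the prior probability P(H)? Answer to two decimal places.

P(H) = 0.37

In odds form, posterior odds = prior odds × likelihood ratio, so prior odds = posterior odds ÷ LR.
Posterior odds = 0.733/(1−0.733) = 2.7453. LR = 0.56/0.12 = 4.6667.
Prior odds = 2.7453/4.6667 = 0.5883, so P(H) = 0.5883/(1+0.5883) ≈ 0.37.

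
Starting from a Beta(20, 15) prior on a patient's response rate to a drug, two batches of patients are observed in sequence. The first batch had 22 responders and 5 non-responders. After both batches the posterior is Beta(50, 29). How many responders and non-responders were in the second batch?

Because Beta–binomial updating is additive in the counts, the combined data contributed (α_post−α_prior, β_post−β_prior) successes and failures.
Total across both batches: 50−20=30 responders, 29−15=14 non-responders.
Subtract the first batch: 30−22=8 responders and 14−5=9 non-responders.

8 responders and 9 non-responders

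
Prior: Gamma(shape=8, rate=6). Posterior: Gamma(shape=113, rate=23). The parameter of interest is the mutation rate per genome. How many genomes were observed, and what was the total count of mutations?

Gamma–Poisson conjugacy: posterior shape = α + Σxᵢ, posterior rate = β + n.
Matching: Σxᵢ = 113 − 8 = 105 and n = 23 − 6 = 17.

n = 17 genomes with total 105 mutations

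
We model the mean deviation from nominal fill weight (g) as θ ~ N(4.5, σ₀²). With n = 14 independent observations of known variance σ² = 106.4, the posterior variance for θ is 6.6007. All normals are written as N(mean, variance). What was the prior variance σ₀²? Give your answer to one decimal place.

For the Normal–Normal model with known σ², precisions add: τ_n = τ₀ + n/σ².
So 1/σ₀² = 1/6.6007 − 14/106.4 = 0.151499 − 0.131579 = 0.019920.
Hence σ₀² = 1/0.019920 ≈ 50.2.

σ₀² = 50.2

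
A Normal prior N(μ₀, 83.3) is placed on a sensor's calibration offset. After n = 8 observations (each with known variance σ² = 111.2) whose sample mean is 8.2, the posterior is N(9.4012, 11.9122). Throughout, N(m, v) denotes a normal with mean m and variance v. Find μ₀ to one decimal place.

The posterior mean is a precision-weighted average: μ_n = (τ₀μ₀ + τ_data·x̄)/(τ₀+τ_data), with τ₀=1/σ₀² and τ_data=n/σ².
Here τ₀ = 1/83.3 = 0.012005 and τ_data = 8/111.2 = 0.071942, so τ_n = 0.083947.
Rearranging for μ₀: μ₀ = (μ_n·τ_n − τ_data·x̄)/τ₀ = (9.4012·0.083947 − 0.071942·8.2) / 0.012005 = 0.199278/0.012005 ≈ 16.6.

μ₀ = 16.6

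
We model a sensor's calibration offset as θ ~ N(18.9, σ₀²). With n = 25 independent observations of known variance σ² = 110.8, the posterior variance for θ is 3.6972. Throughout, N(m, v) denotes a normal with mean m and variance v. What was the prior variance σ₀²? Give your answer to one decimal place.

For the Normal–Normal model with known σ², precisions add: τ_n = τ₀ + n/σ².
So 1/σ₀² = 1/3.6972 − 25/110.8 = 0.270475 − 0.225632 = 0.044843.
Hence σ₀² = 1/0.044843 ≈ 22.3.

σ₀² = 22.3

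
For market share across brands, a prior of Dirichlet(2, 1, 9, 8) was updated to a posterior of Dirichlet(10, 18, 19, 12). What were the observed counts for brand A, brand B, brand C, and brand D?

counts (8, 17, 10, 4)

For a Dirichlet(α) prior with multinomial counts c, the posterior is Dirichlet(α + c) componentwise.
Counts are posterior − prior componentwise: 10−2=8, 18−1=17, 19−9=10, 12−8=4.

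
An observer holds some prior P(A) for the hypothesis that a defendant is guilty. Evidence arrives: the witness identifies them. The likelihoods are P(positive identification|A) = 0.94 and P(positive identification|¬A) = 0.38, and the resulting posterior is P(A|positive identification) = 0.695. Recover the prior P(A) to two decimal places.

In odds form, posterior odds = prior odds × likelihood ratio, so prior odds = posterior odds ÷ LR.
Posterior odds = 0.695/(1−0.695) = 2.2787. LR = 0.94/0.38 = 2.4737.
Prior odds = 2.2787/2.4737 = 0.9212, so P(A) = 0.9212/(1+0.9212) ≈ 0.48.

P(A) = 0.48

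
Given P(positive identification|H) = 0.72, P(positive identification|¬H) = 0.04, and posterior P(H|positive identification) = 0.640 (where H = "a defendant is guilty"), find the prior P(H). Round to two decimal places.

P(H) = 0.09

In odds form, posterior odds = prior odds × likelihood ratio, so prior odds = posterior odds ÷ LR.
Posterior odds = 0.640/(1−0.640) = 1.7778. LR = 0.72/0.04 = 18.0000.
Prior odds = 1.7778/18.0000 = 0.0988, so P(H) = 0.0988/(1+0.0988) ≈ 0.09.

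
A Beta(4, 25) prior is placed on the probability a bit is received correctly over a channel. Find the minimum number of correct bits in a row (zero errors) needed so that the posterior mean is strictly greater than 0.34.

After k correct bits and 0 errors the posterior is Beta(4+k, 25), with mean (4+k)/(4+25+k).
Set (4+k)/(29+k) > 0.34 and solve: k > (0.34·29 − 4)/(1 − 0.34) = 8.879.
The smallest integer exceeding 8.879 is 9.

k = 9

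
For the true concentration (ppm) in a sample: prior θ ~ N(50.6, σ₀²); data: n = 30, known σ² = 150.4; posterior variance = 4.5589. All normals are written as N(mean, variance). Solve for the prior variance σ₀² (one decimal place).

For the Normal–Normal model with known σ², precisions add: τ_n = τ₀ + n/σ².
So 1/σ₀² = 1/4.5589 − 30/150.4 = 0.219351 − 0.199468 = 0.019883.
Hence σ₀² = 1/0.019883 ≈ 50.3.

σ₀² = 50.3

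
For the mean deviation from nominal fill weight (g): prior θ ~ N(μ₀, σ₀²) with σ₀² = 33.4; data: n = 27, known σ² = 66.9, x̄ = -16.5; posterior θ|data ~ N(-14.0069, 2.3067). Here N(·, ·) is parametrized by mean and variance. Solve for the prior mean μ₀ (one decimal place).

The posterior mean is a precision-weighted average: μ_n = (τ₀μ₀ + τ_data·x̄)/(τ₀+τ_data), with τ₀=1/σ₀² and τ_data=n/σ².
Here τ₀ = 1/33.4 = 0.029940 and τ_data = 27/66.9 = 0.403587, so τ_n = 0.433527.
Rearranging for μ₀: μ₀ = (μ_n·τ_n − τ_data·x̄)/τ₀ = (-14.0069·0.433527 − 0.403587·-16.5) / 0.029940 = 0.586816/0.029940 ≈ 19.6.

μ₀ = 19.6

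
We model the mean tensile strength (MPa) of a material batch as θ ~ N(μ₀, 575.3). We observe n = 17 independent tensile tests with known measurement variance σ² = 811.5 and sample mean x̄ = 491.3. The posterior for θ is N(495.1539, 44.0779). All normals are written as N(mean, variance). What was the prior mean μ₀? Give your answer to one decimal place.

μ₀ = 541.6

With known observation variance, the Normal–Normal posterior has precision τ_n = τ₀ + n/σ² and mean μ_n = (τ₀μ₀ + (n/σ²)x̄)/τ_n.
Here τ₀ = 1/575.3 = 0.001738 and τ_data = 17/811.5 = 0.020949, so τ_n = 0.022687.
Rearranging for μ₀: μ₀ = (μ_n·τ_n − τ_data·x̄)/τ₀ = (495.1539·0.022687 − 0.020949·491.3) / 0.001738 = 0.941313/0.001738 ≈ 541.6.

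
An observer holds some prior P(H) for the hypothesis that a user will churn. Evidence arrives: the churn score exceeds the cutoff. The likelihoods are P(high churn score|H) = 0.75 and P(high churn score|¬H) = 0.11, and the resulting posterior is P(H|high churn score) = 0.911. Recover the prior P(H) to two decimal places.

P(H) = 0.60

In odds form, posterior odds = prior odds × likelihood ratio, so prior odds = posterior odds ÷ LR.
Posterior odds = 0.911/(1−0.911) = 10.2360. LR = 0.75/0.11 = 6.8182.
Prior odds = 10.2360/6.8182 = 1.5013, so P(H) = 1.5013/(1+1.5013) ≈ 0.60.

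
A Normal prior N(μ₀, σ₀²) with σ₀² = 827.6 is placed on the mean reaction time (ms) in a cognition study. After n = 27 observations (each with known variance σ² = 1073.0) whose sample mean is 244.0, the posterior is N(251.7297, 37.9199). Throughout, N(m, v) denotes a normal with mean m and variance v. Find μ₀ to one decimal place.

The posterior mean is a precision-weighted average: μ_n = (τ₀μ₀ + τ_data·x̄)/(τ₀+τ_data), with τ₀=1/σ₀² and τ_data=n/σ².
Here τ₀ = 1/827.6 = 0.001208 and τ_data = 27/1073.0 = 0.025163, so τ_n = 0.026371.
Rearranging for μ₀: μ₀ = (μ_n·τ_n − τ_data·x̄)/τ₀ = (251.7297·0.026371 − 0.025163·244.0) / 0.001208 = 0.498592/0.001208 ≈ 412.7.

μ₀ = 412.7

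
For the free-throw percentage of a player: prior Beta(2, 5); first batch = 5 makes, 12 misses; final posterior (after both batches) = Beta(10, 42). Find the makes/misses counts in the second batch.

Because Beta–binomial updating is additive in the counts, the combined data contributed (α_post−α_prior, β_post−β_prior) successes and failures.
Total across both batches: 10−2=8 makes, 42−5=37 misses.
Subtract the first batch: 8−5=3 makes and 37−12=25 misses.

3 makes and 25 misses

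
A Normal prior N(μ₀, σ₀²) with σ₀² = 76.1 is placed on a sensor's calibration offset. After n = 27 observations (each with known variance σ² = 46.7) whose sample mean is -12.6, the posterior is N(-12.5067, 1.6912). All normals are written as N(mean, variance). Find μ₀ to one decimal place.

μ₀ = -8.4

The posterior mean is a precision-weighted average: μ_n = (τ₀μ₀ + τ_data·x̄)/(τ₀+τ_data), with τ₀=1/σ₀² and τ_data=n/σ².
Here τ₀ = 1/76.1 = 0.013141 and τ_data = 27/46.7 = 0.578158, so τ_n = 0.591299.
Rearranging for μ₀: μ₀ = (μ_n·τ_n − τ_data·x̄)/τ₀ = (-12.5067·0.591299 − 0.578158·-12.6) / 0.013141 = -0.110408/0.013141 ≈ -8.4.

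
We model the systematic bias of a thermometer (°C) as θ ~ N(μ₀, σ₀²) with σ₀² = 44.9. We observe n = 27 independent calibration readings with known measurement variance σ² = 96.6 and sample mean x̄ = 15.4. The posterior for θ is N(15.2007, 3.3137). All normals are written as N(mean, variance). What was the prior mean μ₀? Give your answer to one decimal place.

The posterior mean is a precision-weighted average: μ_n = (τ₀μ₀ + τ_data·x̄)/(τ₀+τ_data), with τ₀=1/σ₀² and τ_data=n/σ².
Here τ₀ = 1/44.9 = 0.022272 and τ_data = 27/96.6 = 0.279503, so τ_n = 0.301775.
Rearranging for μ₀: μ₀ = (μ_n·τ_n − τ_data·x̄)/τ₀ = (15.2007·0.301775 − 0.279503·15.4) / 0.022272 = 0.282845/0.022272 ≈ 12.7.

μ₀ = 12.7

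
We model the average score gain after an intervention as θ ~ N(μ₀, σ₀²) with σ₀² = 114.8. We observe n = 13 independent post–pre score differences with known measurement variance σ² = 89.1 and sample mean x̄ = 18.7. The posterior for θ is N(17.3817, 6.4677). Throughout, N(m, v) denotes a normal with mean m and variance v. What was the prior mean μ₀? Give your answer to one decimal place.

With known observation variance, the Normal–Normal posterior has precision τ_n = τ₀ + n/σ² and mean μ_n = (τ₀μ₀ + (n/σ²)x̄)/τ_n.
Here τ₀ = 1/114.8 = 0.008711 and τ_data = 13/89.1 = 0.145903, so τ_n = 0.154614.
Rearranging for μ₀: μ₀ = (μ_n·τ_n − τ_data·x̄)/τ₀ = (17.3817·0.154614 − 0.145903·18.7) / 0.008711 = -0.040932/0.008711 ≈ -4.7.

μ₀ = -4.7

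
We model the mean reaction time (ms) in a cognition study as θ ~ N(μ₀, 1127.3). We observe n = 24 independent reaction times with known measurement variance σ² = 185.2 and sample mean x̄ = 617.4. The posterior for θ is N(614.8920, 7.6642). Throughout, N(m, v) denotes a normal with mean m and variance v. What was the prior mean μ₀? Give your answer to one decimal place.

μ₀ = 248.5

With known observation variance, the Normal–Normal posterior has precision τ_n = τ₀ + n/σ² and mean μ_n = (τ₀μ₀ + (n/σ²)x̄)/τ_n.
Here τ₀ = 1/1127.3 = 0.000887 and τ_data = 24/185.2 = 0.129590, so τ_n = 0.130477.
Rearranging for μ₀: μ₀ = (μ_n·τ_n − τ_data·x̄)/τ₀ = (614.8920·0.130477 − 0.129590·617.4) / 0.000887 = 0.220397/0.000887 ≈ 248.5.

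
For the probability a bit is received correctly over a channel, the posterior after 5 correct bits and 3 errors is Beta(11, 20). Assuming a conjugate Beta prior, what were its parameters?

Beta is conjugate to the binomial likelihood: posterior = Beta(α+s, β+f).
Subtract the data counts: 11−5=6, 20−3=17.

Beta(6, 17)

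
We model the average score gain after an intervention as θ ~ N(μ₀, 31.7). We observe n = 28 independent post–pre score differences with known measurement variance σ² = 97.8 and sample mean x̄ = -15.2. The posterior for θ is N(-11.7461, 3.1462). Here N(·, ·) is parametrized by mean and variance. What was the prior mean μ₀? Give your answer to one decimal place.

μ₀ = 19.6

The posterior mean is a precision-weighted average: μ_n = (τ₀μ₀ + τ_data·x̄)/(τ₀+τ_data), with τ₀=1/σ₀² and τ_data=n/σ².
Here τ₀ = 1/31.7 = 0.031546 and τ_data = 28/97.8 = 0.286299, so τ_n = 0.317845.
Rearranging for μ₀: μ₀ = (μ_n·τ_n − τ_data·x̄)/τ₀ = (-11.7461·0.317845 − 0.286299·-15.2) / 0.031546 = 0.618306/0.031546 ≈ 19.6.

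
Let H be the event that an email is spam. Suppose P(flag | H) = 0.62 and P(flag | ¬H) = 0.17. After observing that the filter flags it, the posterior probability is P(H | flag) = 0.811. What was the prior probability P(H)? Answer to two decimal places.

Bayes' rule in odds form gives O(H|E) = O(H)·[P(E|H)/P(E|¬H)], hence O(H) = O(H|E)/LR.
Posterior odds = 0.811/(1−0.811) = 4.2910. LR = 0.62/0.17 = 3.6471.
Prior odds = 4.2910/3.6471 = 1.1766, so P(H) = 1.1766/(1+1.1766) ≈ 0.54.

P(H) = 0.54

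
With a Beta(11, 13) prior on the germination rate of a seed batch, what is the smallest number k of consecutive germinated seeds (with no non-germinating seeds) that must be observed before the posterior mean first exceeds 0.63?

k = 12

After k germinated seeds and 0 non-germinating seeds the posterior is Beta(11+k, 13), with mean (11+k)/(11+13+k).
Set (11+k)/(24+k) > 0.63 and solve: k > (0.63·24 − 11)/(1 − 0.63) = 11.135.
The smallest integer exceeding 11.135 is 12.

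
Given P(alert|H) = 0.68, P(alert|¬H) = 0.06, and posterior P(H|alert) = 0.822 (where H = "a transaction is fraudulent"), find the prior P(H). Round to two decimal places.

P(H) = 0.29

Bayes' rule in odds form gives O(H|E) = O(H)·[P(E|H)/P(E|¬H)], hence O(H) = O(H|E)/LR.
Posterior odds = 0.822/(1−0.822) = 4.6180. LR = 0.68/0.06 = 11.3333.
Prior odds = 4.6180/11.3333 = 0.4075, so P(H) = 0.4075/(1+0.4075) ≈ 0.29.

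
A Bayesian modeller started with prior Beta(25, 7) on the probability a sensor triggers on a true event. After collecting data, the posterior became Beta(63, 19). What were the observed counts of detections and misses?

A Beta(a, b) prior with s successes and f failures in binomial data gives a Beta(a+s, b+f) posterior.
So s = 63 − 25 = 38 and f = 19 − 7 = 12.

38 detections and 12 misses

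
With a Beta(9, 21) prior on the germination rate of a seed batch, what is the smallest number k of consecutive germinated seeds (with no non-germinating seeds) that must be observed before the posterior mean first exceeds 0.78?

After k germinated seeds and 0 non-germinating seeds the posterior is Beta(9+k, 21), with mean (9+k)/(9+21+k).
Set (9+k)/(30+k) > 0.78 and solve: k > (0.78·30 − 9)/(1 − 0.78) = 65.455.
The smallest integer exceeding 65.455 is 66.

k = 66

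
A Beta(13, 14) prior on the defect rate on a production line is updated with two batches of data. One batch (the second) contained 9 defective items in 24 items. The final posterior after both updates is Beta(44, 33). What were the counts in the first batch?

22 defective items and 4 good items

Because Beta–binomial updating is additive in the counts, the combined data contributed (α_post−α_prior, β_post−β_prior) successes and failures.
Total across both batches: 44−13=31 defective items, 33−14=19 good items.
Subtract the second batch: 31−9=22 defective items and 19−15=4 good items.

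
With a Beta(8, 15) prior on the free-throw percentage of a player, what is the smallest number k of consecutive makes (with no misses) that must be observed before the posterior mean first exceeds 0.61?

k = 16

After k makes and 0 misses the posterior is Beta(8+k, 15), with mean (8+k)/(8+15+k).
Set (8+k)/(23+k) > 0.61 and solve: k > (0.61·23 − 8)/(1 − 0.61) = 15.462.
The smallest integer exceeding 15.462 is 16.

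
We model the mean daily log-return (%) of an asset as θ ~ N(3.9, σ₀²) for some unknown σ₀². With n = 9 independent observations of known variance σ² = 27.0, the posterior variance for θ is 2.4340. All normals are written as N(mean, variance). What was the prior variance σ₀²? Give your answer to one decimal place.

For the Normal–Normal model with known σ², precisions add: τ_n = τ₀ + n/σ².
So 1/σ₀² = 1/2.4340 − 9/27.0 = 0.410846 − 0.333333 = 0.077513.
Hence σ₀² = 1/0.077513 ≈ 12.9.

σ₀² = 12.9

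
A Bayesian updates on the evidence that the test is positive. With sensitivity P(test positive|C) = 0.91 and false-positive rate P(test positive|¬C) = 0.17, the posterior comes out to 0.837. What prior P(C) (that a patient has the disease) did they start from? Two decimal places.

P(C) = 0.49

In odds form, posterior odds = prior odds × likelihood ratio, so prior odds = posterior odds ÷ LR.
Posterior odds = 0.837/(1−0.837) = 5.1350. LR = 0.91/0.17 = 5.3529.
Prior odds = 5.1350/5.3529 = 0.9593, so P(C) = 0.9593/(1+0.9593) ≈ 0.49.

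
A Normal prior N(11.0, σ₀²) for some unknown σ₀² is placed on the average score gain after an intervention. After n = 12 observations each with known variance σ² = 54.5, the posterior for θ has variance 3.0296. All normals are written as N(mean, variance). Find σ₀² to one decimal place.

σ₀² = 9.1

Posterior precision equals prior precision plus data precision: 1/σ_n² = 1/σ₀² + n/σ².
So 1/σ₀² = 1/3.0296 − 12/54.5 = 0.330077 − 0.220183 = 0.109894.
Hence σ₀² = 1/0.109894 ≈ 9.1.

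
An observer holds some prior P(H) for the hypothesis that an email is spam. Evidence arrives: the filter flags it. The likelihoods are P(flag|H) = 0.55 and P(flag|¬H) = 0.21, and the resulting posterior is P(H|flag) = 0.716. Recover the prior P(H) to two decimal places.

P(H) = 0.49

In odds form, posterior odds = prior odds × likelihood ratio, so prior odds = posterior odds ÷ LR.
Posterior odds = 0.716/(1−0.716) = 2.5211. LR = 0.55/0.21 = 2.6190.
Prior odds = 2.5211/2.6190 = 0.9626, so P(H) = 0.9626/(1+0.9626) ≈ 0.49.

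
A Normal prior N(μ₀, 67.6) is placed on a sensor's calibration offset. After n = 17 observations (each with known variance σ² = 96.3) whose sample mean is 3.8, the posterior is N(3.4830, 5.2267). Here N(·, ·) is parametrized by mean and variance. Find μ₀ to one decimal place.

μ₀ = -0.3

The posterior mean is a precision-weighted average: μ_n = (τ₀μ₀ + τ_data·x̄)/(τ₀+τ_data), with τ₀=1/σ₀² and τ_data=n/σ².
Here τ₀ = 1/67.6 = 0.014793 and τ_data = 17/96.3 = 0.176532, so τ_n = 0.191325.
Rearranging for μ₀: μ₀ = (μ_n·τ_n − τ_data·x̄)/τ₀ = (3.4830·0.191325 − 0.176532·3.8) / 0.014793 = -0.004437/0.014793 ≈ -0.3.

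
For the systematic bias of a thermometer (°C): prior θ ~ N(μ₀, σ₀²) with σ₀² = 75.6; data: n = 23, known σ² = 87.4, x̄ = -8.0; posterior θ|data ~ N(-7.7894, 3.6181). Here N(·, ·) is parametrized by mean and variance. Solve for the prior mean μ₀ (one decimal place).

μ₀ = -3.6

With known observation variance, the Normal–Normal posterior has precision τ_n = τ₀ + n/σ² and mean μ_n = (τ₀μ₀ + (n/σ²)x̄)/τ_n.
Here τ₀ = 1/75.6 = 0.013228 and τ_data = 23/87.4 = 0.263158, so τ_n = 0.276386.
Rearranging for μ₀: μ₀ = (μ_n·τ_n − τ_data·x̄)/τ₀ = (-7.7894·0.276386 − 0.263158·-8.0) / 0.013228 = -0.047617/0.013228 ≈ -3.6.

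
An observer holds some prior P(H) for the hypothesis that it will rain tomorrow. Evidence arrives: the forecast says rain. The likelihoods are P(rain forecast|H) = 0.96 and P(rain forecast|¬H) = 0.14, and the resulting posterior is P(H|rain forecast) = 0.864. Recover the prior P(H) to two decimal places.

P(H) = 0.48

Bayes' rule in odds form gives O(H|E) = O(H)·[P(E|H)/P(E|¬H)], hence O(H) = O(H|E)/LR.
Posterior odds = 0.864/(1−0.864) = 6.3529. LR = 0.96/0.14 = 6.8571.
Prior odds = 6.3529/6.8571 = 0.9265, so P(H) = 0.9265/(1+0.9265) ≈ 0.48.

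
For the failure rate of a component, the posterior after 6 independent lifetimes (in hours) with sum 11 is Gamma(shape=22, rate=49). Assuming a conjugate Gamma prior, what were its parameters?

For an exponential likelihood with a Gamma(α, β) prior on the rate, n observations with total T give posterior Gamma(α+n, β+T).
So α = 22 − 6 = 16 and β = 49 − 11 = 38.

Gamma(shape=16, rate=38)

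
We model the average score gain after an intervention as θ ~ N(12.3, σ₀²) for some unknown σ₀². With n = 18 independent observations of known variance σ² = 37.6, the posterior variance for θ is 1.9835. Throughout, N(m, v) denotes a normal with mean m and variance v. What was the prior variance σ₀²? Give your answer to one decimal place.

Posterior precision equals prior precision plus data precision: 1/σ_n² = 1/σ₀² + n/σ².
So 1/σ₀² = 1/1.9835 − 18/37.6 = 0.504159 − 0.478723 = 0.025436.
Hence σ₀² = 1/0.025436 ≈ 39.3.

σ₀² = 39.3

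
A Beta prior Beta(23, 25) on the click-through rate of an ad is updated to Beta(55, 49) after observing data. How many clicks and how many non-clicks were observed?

32 clicks and 24 non-clicks

Beta is conjugate to the binomial likelihood: posterior = Beta(α+s, β+f).
So s = 55 − 23 = 32 and f = 49 − 25 = 24.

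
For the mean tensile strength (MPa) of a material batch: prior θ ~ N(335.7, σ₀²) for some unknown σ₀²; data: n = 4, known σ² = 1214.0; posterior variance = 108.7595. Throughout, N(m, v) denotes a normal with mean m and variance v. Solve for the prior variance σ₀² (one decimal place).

Posterior precision equals prior precision plus data precision: 1/σ_n² = 1/σ₀² + n/σ².
So 1/σ₀² = 1/108.7595 − 4/1214.0 = 0.009195 − 0.003295 = 0.005900.
Hence σ₀² = 1/0.005900 ≈ 169.5.

σ₀² = 169.5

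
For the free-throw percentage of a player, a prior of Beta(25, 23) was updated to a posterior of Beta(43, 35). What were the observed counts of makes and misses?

Under Beta–binomial conjugacy the posterior parameters are (a+s, b+f).
Match parameters: s=43−25=18, f=35−23=12.

18 makes and 12 misses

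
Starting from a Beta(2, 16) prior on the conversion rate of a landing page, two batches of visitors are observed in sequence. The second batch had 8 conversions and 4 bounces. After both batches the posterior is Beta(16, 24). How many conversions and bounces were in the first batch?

6 conversions and 4 bounces

Because Beta–binomial updating is additive in the counts, the combined data contributed (α_post−α_prior, β_post−β_prior) successes and failures.
Total across both batches: 16−2=14 conversions, 24−16=8 bounces.
Subtract the second batch: 14−8=6 conversions and 8−4=4 bounces.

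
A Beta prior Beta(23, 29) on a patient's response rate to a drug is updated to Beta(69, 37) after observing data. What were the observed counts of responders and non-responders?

46 responders and 8 non-responders

A Beta(a, b) prior with s successes and f failures in binomial data gives a Beta(a+s, b+f) posterior.
So s = 69 − 23 = 46 and f = 37 − 29 = 8.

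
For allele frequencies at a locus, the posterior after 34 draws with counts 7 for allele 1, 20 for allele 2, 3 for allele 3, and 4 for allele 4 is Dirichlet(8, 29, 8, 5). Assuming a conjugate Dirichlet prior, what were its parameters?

Dirichlet(1, 9, 5, 1)

For a Dirichlet(α) prior with multinomial counts c, the posterior is Dirichlet(α + c) componentwise.
Subtract each count from the matching posterior parameter: 8−7=1, 29−20=9, 8−3=5, 5−4=1.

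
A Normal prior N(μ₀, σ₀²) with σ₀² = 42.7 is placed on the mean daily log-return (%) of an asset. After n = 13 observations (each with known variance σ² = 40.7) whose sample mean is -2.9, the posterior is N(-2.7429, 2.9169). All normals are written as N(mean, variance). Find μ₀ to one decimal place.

The posterior mean is a precision-weighted average: μ_n = (τ₀μ₀ + τ_data·x̄)/(τ₀+τ_data), with τ₀=1/σ₀² and τ_data=n/σ².
Here τ₀ = 1/42.7 = 0.023419 and τ_data = 13/40.7 = 0.319410, so τ_n = 0.342829.
Rearranging for μ₀: μ₀ = (μ_n·τ_n − τ_data·x̄)/τ₀ = (-2.7429·0.342829 − 0.319410·-2.9) / 0.023419 = -0.014057/0.023419 ≈ -0.6.

μ₀ = -0.6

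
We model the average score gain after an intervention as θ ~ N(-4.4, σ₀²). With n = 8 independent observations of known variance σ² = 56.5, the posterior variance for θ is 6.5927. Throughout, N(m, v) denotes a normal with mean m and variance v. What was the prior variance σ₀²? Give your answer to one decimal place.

σ₀² = 99.1

For the Normal–Normal model with known σ², precisions add: τ_n = τ₀ + n/σ².
So 1/σ₀² = 1/6.5927 − 8/56.5 = 0.151683 − 0.141593 = 0.010090.
Hence σ₀² = 1/0.010090 ≈ 99.1.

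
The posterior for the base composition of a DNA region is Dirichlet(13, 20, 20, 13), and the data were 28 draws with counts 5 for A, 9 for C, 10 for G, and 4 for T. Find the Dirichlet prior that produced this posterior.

Dirichlet(8, 11, 10, 9)

For a Dirichlet(α) prior with multinomial counts c, the posterior is Dirichlet(α + c) componentwise.
Subtract each count from the matching posterior parameter: 13−5=8, 20−9=11, 20−10=10, 13−4=9.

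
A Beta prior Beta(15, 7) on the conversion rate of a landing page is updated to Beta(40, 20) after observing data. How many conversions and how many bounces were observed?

25 conversions and 13 bounces

Under Beta–binomial conjugacy the posterior parameters are (a+s, b+f).
Match parameters: s=40−15=25, f=20−7=13.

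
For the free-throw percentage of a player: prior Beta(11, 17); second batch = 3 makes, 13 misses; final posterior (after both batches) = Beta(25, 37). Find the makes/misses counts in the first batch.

11 makes and 7 misses

Sequential conjugate updates are equivalent to a single update on the pooled data, so total successes = posterior α − prior α and total failures = posterior β − prior β.
Total across both batches: 25−11=14 makes, 37−17=20 misses.
Subtract the second batch: 14−3=11 makes and 20−13=7 misses.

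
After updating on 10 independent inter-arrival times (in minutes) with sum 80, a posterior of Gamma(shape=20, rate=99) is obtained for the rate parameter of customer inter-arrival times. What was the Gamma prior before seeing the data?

Gamma–exponential conjugacy: posterior shape = α + n, posterior rate = β + Σtᵢ.
So α = 20 − 10 = 10 and β = 99 − 80 = 19.

Gamma(shape=10, rate=19)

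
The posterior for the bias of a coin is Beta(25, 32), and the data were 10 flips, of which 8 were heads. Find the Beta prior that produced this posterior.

Under Beta–binomial conjugacy the posterior parameters are (α+s, β+f).
So α = 25 − 8 = 17 and β = 32 − 2 = 30.

Beta(17, 30)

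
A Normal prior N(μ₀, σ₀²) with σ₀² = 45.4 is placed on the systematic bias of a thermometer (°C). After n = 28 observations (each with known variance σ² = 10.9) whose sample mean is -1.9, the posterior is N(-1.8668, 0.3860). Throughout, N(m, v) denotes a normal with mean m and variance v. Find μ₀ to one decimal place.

μ₀ = 2.0

With known observation variance, the Normal–Normal posterior has precision τ_n = τ₀ + n/σ² and mean μ_n = (τ₀μ₀ + (n/σ²)x̄)/τ_n.
Here τ₀ = 1/45.4 = 0.022026 and τ_data = 28/10.9 = 2.568807, so τ_n = 2.590833.
Rearranging for μ₀: μ₀ = (μ_n·τ_n − τ_data·x̄)/τ₀ = (-1.8668·2.590833 − 2.568807·-1.9) / 0.022026 = 0.044166/0.022026 ≈ 2.0.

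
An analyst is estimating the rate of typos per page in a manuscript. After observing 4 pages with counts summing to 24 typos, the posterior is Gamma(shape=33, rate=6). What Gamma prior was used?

A Gamma(α, β) prior (rate parametrization) on a Poisson rate with n observations summing to S gives posterior Gamma(α+S, β+n).
So α = 33 − 24 = 9 and β = 6 − 4 = 2.

Gamma(shape=9, rate=2)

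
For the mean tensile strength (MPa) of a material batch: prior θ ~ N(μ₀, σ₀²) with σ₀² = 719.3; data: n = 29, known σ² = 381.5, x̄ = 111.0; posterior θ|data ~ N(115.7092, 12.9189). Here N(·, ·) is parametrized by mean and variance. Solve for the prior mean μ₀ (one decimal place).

μ₀ = 373.2

With known observation variance, the Normal–Normal posterior has precision τ_n = τ₀ + n/σ² and mean μ_n = (τ₀μ₀ + (n/σ²)x̄)/τ_n.
Here τ₀ = 1/719.3 = 0.001390 and τ_data = 29/381.5 = 0.076016, so τ_n = 0.077406.
Rearranging for μ₀: μ₀ = (μ_n·τ_n − τ_data·x̄)/τ₀ = (115.7092·0.077406 − 0.076016·111.0) / 0.001390 = 0.518810/0.001390 ≈ 373.2.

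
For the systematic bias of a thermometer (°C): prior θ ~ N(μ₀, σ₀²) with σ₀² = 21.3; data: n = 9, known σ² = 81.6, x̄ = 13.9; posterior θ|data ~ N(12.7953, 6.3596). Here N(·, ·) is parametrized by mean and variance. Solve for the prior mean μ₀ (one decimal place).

The posterior mean is a precision-weighted average: μ_n = (τ₀μ₀ + τ_data·x̄)/(τ₀+τ_data), with τ₀=1/σ₀² and τ_data=n/σ².
Here τ₀ = 1/21.3 = 0.046948 and τ_data = 9/81.6 = 0.110294, so τ_n = 0.157242.
Rearranging for μ₀: μ₀ = (μ_n·τ_n − τ_data·x̄)/τ₀ = (12.7953·0.157242 − 0.110294·13.9) / 0.046948 = 0.478872/0.046948 ≈ 10.2.

μ₀ = 10.2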